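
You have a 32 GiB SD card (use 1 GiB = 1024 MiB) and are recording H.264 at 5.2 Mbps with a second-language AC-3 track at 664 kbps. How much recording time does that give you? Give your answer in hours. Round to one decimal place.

Audio: 664 kbps = 0.664 Mbps.
Total bitrate: 5.2 + 0.664 = 5.864 Mbps.
Capacity: 32 GiB = 274,878 Mb.
Recording time: 274,878 / 5.864 = 46,875 s ≈ 13.0 hours.

13.0 hours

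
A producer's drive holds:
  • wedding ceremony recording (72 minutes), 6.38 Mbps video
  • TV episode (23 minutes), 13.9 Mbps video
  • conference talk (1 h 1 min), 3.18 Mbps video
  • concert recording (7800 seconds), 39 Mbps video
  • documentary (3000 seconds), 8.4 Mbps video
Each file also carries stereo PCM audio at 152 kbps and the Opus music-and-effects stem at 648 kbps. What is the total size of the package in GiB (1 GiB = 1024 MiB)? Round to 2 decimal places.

Audio total: 152 + 648 = 800 kbps = 0.800 Mbps.
wedding ceremony recording: 7.180 Mbps × 4320 s = 31017.6 Mb
TV episode: 14.700 Mbps × 1380 s = 20286.0 Mb
conference talk: 3.980 Mbps × 3660 s = 14566.8 Mb
concert recording: 39.800 Mbps × 7800 s = 310440.0 Mb
documentary: 9.200 Mbps × 3000 s = 27600.0 Mb
Total: 403910.4 Mb = 50488.8 MB.
= 47.02 GiB.

47.02 GiB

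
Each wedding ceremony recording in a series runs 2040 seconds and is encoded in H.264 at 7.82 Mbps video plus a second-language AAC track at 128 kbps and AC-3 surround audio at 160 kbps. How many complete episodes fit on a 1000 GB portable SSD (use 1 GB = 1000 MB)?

483

Audio total: 128 + 160 = 288 kbps = 0.288 Mbps.
Total bitrate: 8.108 Mbps.
Per item: 8.108 Mbps × 2040 s = 16,540 Mb = 2,068 MB.
Capacity: 1000 GB = 8,000,000 Mb; 483.67 items → 483 complete.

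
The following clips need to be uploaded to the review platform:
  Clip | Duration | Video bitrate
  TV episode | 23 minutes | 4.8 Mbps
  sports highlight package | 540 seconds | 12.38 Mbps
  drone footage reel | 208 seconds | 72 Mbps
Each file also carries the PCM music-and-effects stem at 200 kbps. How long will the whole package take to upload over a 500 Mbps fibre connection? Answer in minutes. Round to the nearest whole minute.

1 minutes

Audio: 200 kbps = 0.200 Mbps.
TV episode: 5.000 Mbps × 1380 s = 6900.0 Mb
sports highlight package: 12.580 Mbps × 540 s = 6793.2 Mb
drone footage reel: 72.200 Mbps × 208 s = 15017.6 Mb
Total: 28710.8 Mb = 3588.8 MB.
At 500 Mbps: 28710.8 / 500 = 57 s ≈ 0.957 minutes.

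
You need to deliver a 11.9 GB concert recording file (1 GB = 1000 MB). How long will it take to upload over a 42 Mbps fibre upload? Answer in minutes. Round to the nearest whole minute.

File: 11.9 GB = 95200.0 Mb.
At 42 Mbps: 95200.0 / 42 = 2266.7 s ≈ 37.8 minutes.

38 minutes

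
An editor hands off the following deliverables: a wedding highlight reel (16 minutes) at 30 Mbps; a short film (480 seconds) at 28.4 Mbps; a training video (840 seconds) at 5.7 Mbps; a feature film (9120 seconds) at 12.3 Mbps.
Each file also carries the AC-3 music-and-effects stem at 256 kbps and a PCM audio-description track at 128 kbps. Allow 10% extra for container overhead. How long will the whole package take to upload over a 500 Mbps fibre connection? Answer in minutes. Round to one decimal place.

Audio total: 256 + 128 = 384 kbps = 0.384 Mbps.
wedding highlight reel: 30.384 Mbps × 960 s × 1.10 = 32085.5 Mb
short film: 28.784 Mbps × 480 s × 1.10 = 15198.0 Mb
training video: 6.084 Mbps × 840 s × 1.10 = 5621.6 Mb
feature film: 12.684 Mbps × 9120 s × 1.10 = 127245.9 Mb
Total: 180151.0 Mb = 22518.9 MB.
At 500 Mbps: 180151.0 / 500 = 360 s ≈ 6.01 minutes.

6.0 minutes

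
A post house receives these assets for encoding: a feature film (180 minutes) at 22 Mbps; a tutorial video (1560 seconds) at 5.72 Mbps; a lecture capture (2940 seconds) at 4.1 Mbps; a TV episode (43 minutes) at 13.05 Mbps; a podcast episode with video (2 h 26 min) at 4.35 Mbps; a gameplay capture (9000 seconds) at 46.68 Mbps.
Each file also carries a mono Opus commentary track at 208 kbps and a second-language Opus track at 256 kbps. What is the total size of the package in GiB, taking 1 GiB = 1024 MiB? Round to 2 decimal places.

89.29 GiB

Audio total: 208 + 256 = 464 kbps = 0.464 Mbps.
feature film: 22.464 Mbps × 10800 s = 242611.2 Mb
tutorial video: 6.184 Mbps × 1560 s = 9647.0 Mb
lecture capture: 4.564 Mbps × 2940 s = 13418.2 Mb
TV episode: 13.514 Mbps × 2580 s = 34866.1 Mb
podcast episode with video: 4.814 Mbps × 8760 s = 42170.6 Mb
gameplay capture: 47.144 Mbps × 9000 s = 424296.0 Mb
Total: 767009.2 Mb = 95876.1 MB.
= 89.29 GiB.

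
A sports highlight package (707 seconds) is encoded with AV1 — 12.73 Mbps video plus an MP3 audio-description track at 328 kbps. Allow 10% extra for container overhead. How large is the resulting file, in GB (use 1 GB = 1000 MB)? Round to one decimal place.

1.3 GB

Audio: 328 kbps = 0.328 Mbps.
Total bitrate: 12.73 + 0.328 = 13.058 Mbps.
Stream data: 13.058 Mbps × 707 s = 9232.0 Mb.
With 10% container overhead: ×1.10.
10,155 Mb ÷ 8 = 1,269 MB → 1.269 GB.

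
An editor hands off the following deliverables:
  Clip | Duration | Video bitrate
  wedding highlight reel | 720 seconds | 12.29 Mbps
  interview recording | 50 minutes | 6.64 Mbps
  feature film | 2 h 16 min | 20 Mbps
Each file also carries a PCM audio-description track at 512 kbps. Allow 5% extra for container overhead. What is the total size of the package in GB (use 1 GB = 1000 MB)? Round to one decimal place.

26.0 GB

Audio: 512 kbps = 0.512 Mbps.
wedding highlight reel: 12.802 Mbps × 720 s × 1.05 = 9678.3 Mb
interview recording: 7.152 Mbps × 3000 s × 1.05 = 22528.8 Mb
feature film: 20.512 Mbps × 8160 s × 1.05 = 175746.8 Mb
Total: 207953.9 Mb = 25994.2 MB.
= 25.99 GB.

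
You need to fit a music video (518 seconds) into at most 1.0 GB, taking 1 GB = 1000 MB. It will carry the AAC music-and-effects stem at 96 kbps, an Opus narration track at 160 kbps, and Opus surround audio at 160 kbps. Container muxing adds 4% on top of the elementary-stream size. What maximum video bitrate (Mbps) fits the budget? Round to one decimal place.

14.4 Mbps

Budget: 1.0 GB = 8000.0 Mb.
Stream payload after overhead: 8000.0 / 1.04 = 7692.3 Mb.
Total bitrate budget: 7692.3 Mb / 518 s = 14.850 Mbps.
Audio total: 96 + 160 + 160 = 416 kbps = 0.416 Mbps.
Video: 14.850 − 0.416 = 14.434 Mbps.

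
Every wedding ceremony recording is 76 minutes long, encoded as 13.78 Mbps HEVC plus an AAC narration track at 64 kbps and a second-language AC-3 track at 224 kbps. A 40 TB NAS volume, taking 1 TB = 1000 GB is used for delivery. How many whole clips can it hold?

76 min = 4560 s
Audio total: 64 + 224 = 288 kbps = 0.288 Mbps.
Total bitrate: 14.068 Mbps.
Per item: 14.068 Mbps × 4560 s = 64,150 Mb = 8,019 MB.
Capacity: 40 TB = 320,000,000 Mb; 4988.30 items → 4988 complete.

4988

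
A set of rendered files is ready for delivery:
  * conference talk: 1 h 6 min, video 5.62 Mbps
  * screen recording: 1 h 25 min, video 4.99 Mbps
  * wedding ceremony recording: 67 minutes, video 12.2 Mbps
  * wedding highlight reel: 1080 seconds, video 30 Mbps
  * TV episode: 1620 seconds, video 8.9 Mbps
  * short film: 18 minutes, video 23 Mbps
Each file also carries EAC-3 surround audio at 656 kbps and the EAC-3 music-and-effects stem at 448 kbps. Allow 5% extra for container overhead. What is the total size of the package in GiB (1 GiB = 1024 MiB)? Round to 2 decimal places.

22.86 GiB

Audio total: 656 + 448 = 1104 kbps = 1.104 Mbps.
conference talk: 6.724 Mbps × 3960 s × 1.05 = 27958.4 Mb
screen recording: 6.094 Mbps × 5100 s × 1.05 = 32633.4 Mb
wedding ceremony recording: 13.304 Mbps × 4020 s × 1.05 = 56156.2 Mb
wedding highlight reel: 31.104 Mbps × 1080 s × 1.05 = 35271.9 Mb
TV episode: 10.004 Mbps × 1620 s × 1.05 = 17016.8 Mb
short film: 24.104 Mbps × 1080 s × 1.05 = 27333.9 Mb
Total: 196370.6 Mb = 24546.3 MB.
= 22.86 GiB.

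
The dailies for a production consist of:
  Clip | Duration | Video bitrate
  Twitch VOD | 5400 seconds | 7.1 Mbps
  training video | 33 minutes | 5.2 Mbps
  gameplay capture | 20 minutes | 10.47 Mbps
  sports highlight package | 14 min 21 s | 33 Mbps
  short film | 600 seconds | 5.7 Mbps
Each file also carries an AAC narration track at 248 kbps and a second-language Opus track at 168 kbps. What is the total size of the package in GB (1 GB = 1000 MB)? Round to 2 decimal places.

Audio total: 248 + 168 = 416 kbps = 0.416 Mbps.
Twitch VOD: 7.516 Mbps × 5400 s = 40586.4 Mb
training video: 5.616 Mbps × 1980 s = 11119.7 Mb
gameplay capture: 10.886 Mbps × 1200 s = 13063.2 Mb
sports highlight package: 33.416 Mbps × 861 s = 28771.2 Mb
short film: 6.116 Mbps × 600 s = 3669.6 Mb
Total: 97210.1 Mb = 12151.3 MB.
= 12.15 GB.

12.15 GB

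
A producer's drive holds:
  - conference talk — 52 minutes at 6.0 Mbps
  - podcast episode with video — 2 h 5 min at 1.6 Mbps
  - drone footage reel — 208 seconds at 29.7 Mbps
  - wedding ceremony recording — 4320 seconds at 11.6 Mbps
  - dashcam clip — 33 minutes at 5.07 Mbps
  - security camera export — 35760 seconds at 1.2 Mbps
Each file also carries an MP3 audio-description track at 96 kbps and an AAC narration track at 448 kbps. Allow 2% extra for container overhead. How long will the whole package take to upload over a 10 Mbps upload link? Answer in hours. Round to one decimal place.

Audio total: 96 + 448 = 544 kbps = 0.544 Mbps.
conference talk: 6.544 Mbps × 3120 s × 1.02 = 20825.6 Mb
podcast episode with video: 2.144 Mbps × 7500 s × 1.02 = 16401.6 Mb
drone footage reel: 30.244 Mbps × 208 s × 1.02 = 6416.6 Mb
wedding ceremony recording: 12.144 Mbps × 4320 s × 1.02 = 53511.3 Mb
dashcam clip: 5.614 Mbps × 1980 s × 1.02 = 11338.0 Mb
security camera export: 1.744 Mbps × 35760 s × 1.02 = 63612.7 Mb
Total: 172105.9 Mb = 21513.2 MB.
At 10 Mbps: 172105.9 / 10 = 17211 s ≈ 4.78 hours.

4.8 hours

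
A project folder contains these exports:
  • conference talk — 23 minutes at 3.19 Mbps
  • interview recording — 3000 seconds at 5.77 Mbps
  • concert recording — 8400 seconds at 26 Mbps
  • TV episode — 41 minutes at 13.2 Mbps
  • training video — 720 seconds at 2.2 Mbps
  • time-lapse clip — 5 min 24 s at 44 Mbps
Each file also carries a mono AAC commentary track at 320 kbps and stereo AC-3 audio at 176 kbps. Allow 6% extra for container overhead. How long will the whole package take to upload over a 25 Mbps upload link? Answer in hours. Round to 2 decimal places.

Audio total: 320 + 176 = 496 kbps = 0.496 Mbps.
conference talk: 3.686 Mbps × 1380 s × 1.06 = 5391.9 Mb
interview recording: 6.266 Mbps × 3000 s × 1.06 = 19925.9 Mb
concert recording: 26.496 Mbps × 8400 s × 1.06 = 235920.4 Mb
TV episode: 13.696 Mbps × 2460 s × 1.06 = 35713.7 Mb
training video: 2.696 Mbps × 720 s × 1.06 = 2057.6 Mb
time-lapse clip: 44.496 Mbps × 324 s × 1.06 = 15281.7 Mb
Total: 314291.1 Mb = 39286.4 MB.
At 25 Mbps: 314291.1 / 25 = 12572 s ≈ 3.49 hours.

3.49 hours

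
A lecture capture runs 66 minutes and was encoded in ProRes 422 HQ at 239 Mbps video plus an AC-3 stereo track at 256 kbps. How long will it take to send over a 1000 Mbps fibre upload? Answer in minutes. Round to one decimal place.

66 min = 3960 s
Audio: 256 kbps = 0.256 Mbps.
Total bitrate: 239.256 Mbps.
File: 239.256 Mbps × 3960 s = 947453.8 Mb.
At 1000 Mbps: 947453.8 / 1000 = 947.5 s ≈ 15.8 minutes.

15.8 minutes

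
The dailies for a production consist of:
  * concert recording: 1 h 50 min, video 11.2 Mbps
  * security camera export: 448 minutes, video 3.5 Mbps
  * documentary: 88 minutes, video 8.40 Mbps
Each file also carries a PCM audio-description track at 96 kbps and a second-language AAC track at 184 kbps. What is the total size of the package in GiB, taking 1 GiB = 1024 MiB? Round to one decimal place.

Audio total: 96 + 184 = 280 kbps = 0.280 Mbps.
concert recording: 11.480 Mbps × 6600 s = 75768.0 Mb
security camera export: 3.780 Mbps × 26880 s = 101606.4 Mb
documentary: 8.680 Mbps × 5280 s = 45830.4 Mb
Total: 223204.8 Mb = 27900.6 MB.
= 25.98 GiB.

26.0 GiB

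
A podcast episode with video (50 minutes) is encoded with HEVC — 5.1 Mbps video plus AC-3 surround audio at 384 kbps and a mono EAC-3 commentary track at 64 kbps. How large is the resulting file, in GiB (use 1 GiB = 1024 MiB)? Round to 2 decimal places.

1.94 GiB

50 min = 3000 s
Audio total: 384 + 64 = 448 kbps = 0.448 Mbps.
Total bitrate: 5.1 + 0.448 = 5.548 Mbps.
Stream data: 5.548 Mbps × 3000 s = 16644.0 Mb.
16,644 Mb = 2,080,500,000 bytes ÷ 1,073,741,824 = 1.938 GiB.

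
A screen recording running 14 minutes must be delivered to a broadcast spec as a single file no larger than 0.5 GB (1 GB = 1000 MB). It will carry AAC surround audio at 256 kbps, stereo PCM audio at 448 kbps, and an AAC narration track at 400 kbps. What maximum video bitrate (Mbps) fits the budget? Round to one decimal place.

3.7 Mbps

Budget: 0.5 GB = 4000.0 Mb.
14 min = 840 s
Total bitrate budget: 4000.0 Mb / 840 s = 4.762 Mbps.
Audio total: 256 + 448 + 400 = 1104 kbps = 1.104 Mbps.
Video: 4.762 − 1.104 = 3.658 Mbps.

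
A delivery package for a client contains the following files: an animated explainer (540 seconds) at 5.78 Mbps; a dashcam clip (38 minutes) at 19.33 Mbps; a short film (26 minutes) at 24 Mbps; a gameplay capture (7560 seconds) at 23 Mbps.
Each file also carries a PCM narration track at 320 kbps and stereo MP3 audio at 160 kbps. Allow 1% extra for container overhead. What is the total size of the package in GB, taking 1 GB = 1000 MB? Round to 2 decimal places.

33.36 GB

Audio total: 320 + 160 = 480 kbps = 0.480 Mbps.
animated explainer: 6.260 Mbps × 540 s × 1.01 = 3414.2 Mb
dashcam clip: 19.810 Mbps × 2280 s × 1.01 = 45618.5 Mb
short film: 24.480 Mbps × 1560 s × 1.01 = 38570.7 Mb
gameplay capture: 23.480 Mbps × 7560 s × 1.01 = 179283.9 Mb
Total: 266887.2 Mb = 33360.9 MB.
= 33.36 GB.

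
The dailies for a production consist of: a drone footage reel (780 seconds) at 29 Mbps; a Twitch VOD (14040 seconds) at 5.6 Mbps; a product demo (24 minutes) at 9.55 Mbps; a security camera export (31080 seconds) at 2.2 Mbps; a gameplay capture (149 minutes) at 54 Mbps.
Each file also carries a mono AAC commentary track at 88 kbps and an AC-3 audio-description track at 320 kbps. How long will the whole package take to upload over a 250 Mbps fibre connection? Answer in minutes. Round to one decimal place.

Audio total: 88 + 320 = 408 kbps = 0.408 Mbps.
drone footage reel: 29.408 Mbps × 780 s = 22938.2 Mb
Twitch VOD: 6.008 Mbps × 14040 s = 84352.3 Mb
product demo: 9.958 Mbps × 1440 s = 14339.5 Mb
security camera export: 2.608 Mbps × 31080 s = 81056.6 Mb
gameplay capture: 54.408 Mbps × 8940 s = 486407.5 Mb
Total: 689094.2 Mb = 86136.8 MB.
At 250 Mbps: 689094.2 / 250 = 2756 s ≈ 45.9 minutes.

45.9 minutes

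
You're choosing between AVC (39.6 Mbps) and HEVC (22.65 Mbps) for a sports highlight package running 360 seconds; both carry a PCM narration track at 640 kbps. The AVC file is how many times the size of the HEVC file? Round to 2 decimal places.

Audio: 640 kbps = 0.640 Mbps.
AVC: 40.240 Mbps × 360 s = 14486.4 Mb = 1.811 GB.
HEVC: 23.290 Mbps × 360 s = 8384.4 Mb = 1.048 GB.
Ratio: 1.811 / 1.048 = 1.728.

1.73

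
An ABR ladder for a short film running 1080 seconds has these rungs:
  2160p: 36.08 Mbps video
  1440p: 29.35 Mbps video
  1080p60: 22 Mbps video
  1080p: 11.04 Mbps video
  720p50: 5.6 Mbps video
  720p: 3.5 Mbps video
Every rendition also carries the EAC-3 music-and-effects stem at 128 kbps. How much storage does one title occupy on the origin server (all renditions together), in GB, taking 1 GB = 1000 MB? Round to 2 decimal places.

Audio: 128 kbps = 0.128 Mbps.
Sum of rendition bitrates: (36.08+0.128) + (29.35+0.128) + (22+0.128) + (11.04+0.128) + (5.6+0.128) + (3.5+0.128) = 108.338 Mbps.
× 1080 s = 117,005 Mb = 14,626 MB = 14.63 GB.

14.63 GB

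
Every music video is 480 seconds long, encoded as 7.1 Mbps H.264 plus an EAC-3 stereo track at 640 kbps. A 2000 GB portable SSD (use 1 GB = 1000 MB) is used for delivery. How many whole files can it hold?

4306

Audio: 640 kbps = 0.640 Mbps.
Total bitrate: 7.740 Mbps.
Per item: 7.740 Mbps × 480 s = 3,715 Mb = 464.4 MB.
Capacity: 2000 GB = 16,000,000 Mb; 4306.63 items → 4306 complete.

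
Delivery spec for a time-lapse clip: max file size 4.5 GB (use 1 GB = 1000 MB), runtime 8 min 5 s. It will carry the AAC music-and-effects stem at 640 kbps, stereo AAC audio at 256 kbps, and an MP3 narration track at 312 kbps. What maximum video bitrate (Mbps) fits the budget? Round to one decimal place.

73.0 Mbps

Budget: 4.5 GB = 36000.0 Mb.
8 min 5 s = 485 s
Total bitrate budget: 36000.0 Mb / 485 s = 74.227 Mbps.
Audio total: 640 + 256 + 312 = 1208 kbps = 1.208 Mbps.
Video: 74.227 − 1.208 = 73.019 Mbps.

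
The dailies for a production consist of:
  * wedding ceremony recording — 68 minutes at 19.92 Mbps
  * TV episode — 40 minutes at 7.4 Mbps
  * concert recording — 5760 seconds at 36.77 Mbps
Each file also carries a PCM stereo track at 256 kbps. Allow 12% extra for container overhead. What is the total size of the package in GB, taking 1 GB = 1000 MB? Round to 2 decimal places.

Audio: 256 kbps = 0.256 Mbps.
wedding ceremony recording: 20.176 Mbps × 4080 s × 1.12 = 92196.2 Mb
TV episode: 7.656 Mbps × 2400 s × 1.12 = 20579.3 Mb
concert recording: 37.026 Mbps × 5760 s × 1.12 = 238862.1 Mb
Total: 351637.7 Mb = 43954.7 MB.
= 43.95 GB.

43.95 GB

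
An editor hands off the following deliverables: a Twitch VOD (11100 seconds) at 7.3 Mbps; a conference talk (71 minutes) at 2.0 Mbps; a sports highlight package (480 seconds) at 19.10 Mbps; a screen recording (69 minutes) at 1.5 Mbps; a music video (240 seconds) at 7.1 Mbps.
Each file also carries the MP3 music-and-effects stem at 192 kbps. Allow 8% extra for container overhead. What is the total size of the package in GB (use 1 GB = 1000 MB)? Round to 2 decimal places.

Audio: 192 kbps = 0.192 Mbps.
Twitch VOD: 7.492 Mbps × 11100 s × 1.08 = 89814.1 Mb
conference talk: 2.192 Mbps × 4260 s × 1.08 = 10085.0 Mb
sports highlight package: 19.292 Mbps × 480 s × 1.08 = 10001.0 Mb
screen recording: 1.692 Mbps × 4140 s × 1.08 = 7565.3 Mb
music video: 7.292 Mbps × 240 s × 1.08 = 1890.1 Mb
Total: 119355.4 Mb = 14919.4 MB.
= 14.92 GB.

14.92 GB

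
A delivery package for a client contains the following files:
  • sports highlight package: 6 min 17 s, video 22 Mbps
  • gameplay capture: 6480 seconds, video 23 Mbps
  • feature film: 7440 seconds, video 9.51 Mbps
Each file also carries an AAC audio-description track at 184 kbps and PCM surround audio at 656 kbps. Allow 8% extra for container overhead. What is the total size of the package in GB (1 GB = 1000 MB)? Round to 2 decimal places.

32.41 GB

Audio total: 184 + 656 = 840 kbps = 0.840 Mbps.
sports highlight package: 22.840 Mbps × 377 s × 1.08 = 9299.5 Mb
gameplay capture: 23.840 Mbps × 6480 s × 1.08 = 166841.9 Mb
feature film: 10.350 Mbps × 7440 s × 1.08 = 83164.3 Mb
Total: 259305.7 Mb = 32413.2 MB.
= 32.41 GB.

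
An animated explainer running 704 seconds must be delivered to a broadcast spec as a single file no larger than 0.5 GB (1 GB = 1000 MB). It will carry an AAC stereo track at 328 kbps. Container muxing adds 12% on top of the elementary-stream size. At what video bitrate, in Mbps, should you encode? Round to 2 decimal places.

4.75 Mbps

Budget: 0.5 GB = 4000.0 Mb.
Stream payload after overhead: 4000.0 / 1.12 = 3571.4 Mb.
Total bitrate budget: 3571.4 Mb / 704 s = 5.073 Mbps.
Audio: 328 kbps = 0.328 Mbps.
Video: 5.073 − 0.328 = 4.745 Mbps.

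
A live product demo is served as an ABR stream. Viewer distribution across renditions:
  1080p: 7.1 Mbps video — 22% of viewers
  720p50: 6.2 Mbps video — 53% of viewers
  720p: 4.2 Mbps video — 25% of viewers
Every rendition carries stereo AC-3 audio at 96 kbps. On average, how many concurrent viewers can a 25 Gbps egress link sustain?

Audio: 96 kbps = 0.096 Mbps.
Average per-viewer bitrate: 0.22×7.196 + 0.53×6.296 + 0.25×4.296 = 5.994 Mbps.
25 Gbps = 25,000 Mbps; 25,000 / 5.994 = 4170.84 → 4170.

4170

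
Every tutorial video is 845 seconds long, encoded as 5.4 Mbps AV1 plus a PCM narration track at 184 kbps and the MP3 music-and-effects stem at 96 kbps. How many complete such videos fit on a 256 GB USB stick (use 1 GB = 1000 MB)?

Audio total: 184 + 96 = 280 kbps = 0.280 Mbps.
Total bitrate: 5.680 Mbps.
Per item: 5.680 Mbps × 845 s = 4,800 Mb = 600.0 MB.
Capacity: 256 GB = 2,048,000 Mb; 426.70 items → 426 complete.

426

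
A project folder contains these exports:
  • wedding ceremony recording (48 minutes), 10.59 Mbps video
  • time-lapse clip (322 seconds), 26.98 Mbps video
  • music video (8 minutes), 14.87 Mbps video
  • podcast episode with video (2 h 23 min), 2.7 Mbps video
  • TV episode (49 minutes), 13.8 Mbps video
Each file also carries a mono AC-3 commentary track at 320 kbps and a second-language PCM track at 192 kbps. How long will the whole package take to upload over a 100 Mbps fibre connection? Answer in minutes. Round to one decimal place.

19.6 minutes

Audio total: 320 + 192 = 512 kbps = 0.512 Mbps.
wedding ceremony recording: 11.102 Mbps × 2880 s = 31973.8 Mb
time-lapse clip: 27.492 Mbps × 322 s = 8852.4 Mb
music video: 15.382 Mbps × 480 s = 7383.4 Mb
podcast episode with video: 3.212 Mbps × 8580 s = 27559.0 Mb
TV episode: 14.312 Mbps × 2940 s = 42077.3 Mb
Total: 117845.8 Mb = 14730.7 MB.
At 100 Mbps: 117845.8 / 100 = 1178 s ≈ 19.6 minutes.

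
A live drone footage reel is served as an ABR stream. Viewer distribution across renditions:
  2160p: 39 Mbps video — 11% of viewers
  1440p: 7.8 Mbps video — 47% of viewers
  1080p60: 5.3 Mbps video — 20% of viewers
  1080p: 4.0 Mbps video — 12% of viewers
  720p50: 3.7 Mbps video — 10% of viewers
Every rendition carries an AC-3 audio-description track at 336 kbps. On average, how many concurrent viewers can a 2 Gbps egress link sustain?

196

Audio: 336 kbps = 0.336 Mbps.
Average per-viewer bitrate: 0.11×39.336 + 0.47×8.136 + 0.20×5.636 + 0.12×4.336 + 0.10×4.036 = 10.202 Mbps.
2 Gbps = 2,000 Mbps; 2,000 / 10.202 = 196.04 → 196.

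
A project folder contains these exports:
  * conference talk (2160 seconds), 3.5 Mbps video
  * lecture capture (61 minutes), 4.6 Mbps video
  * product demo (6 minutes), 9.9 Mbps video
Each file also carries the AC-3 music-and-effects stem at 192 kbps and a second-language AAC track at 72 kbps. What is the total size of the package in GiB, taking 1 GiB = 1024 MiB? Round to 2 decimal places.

3.44 GiB

Audio total: 192 + 72 = 264 kbps = 0.264 Mbps.
conference talk: 3.764 Mbps × 2160 s = 8130.2 Mb
lecture capture: 4.864 Mbps × 3660 s = 17802.2 Mb
product demo: 10.164 Mbps × 360 s = 3659.0 Mb
Total: 29591.5 Mb = 3698.9 MB.
= 3.445 GiB.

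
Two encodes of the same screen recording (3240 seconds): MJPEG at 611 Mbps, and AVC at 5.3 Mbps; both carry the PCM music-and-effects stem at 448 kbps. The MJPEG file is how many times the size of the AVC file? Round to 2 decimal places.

Audio: 448 kbps = 0.448 Mbps.
MJPEG: 611.448 Mbps × 3240 s = 1981091.5 Mb = 247.636 GB.
AVC: 5.748 Mbps × 3240 s = 18623.5 Mb = 2.328 GB.
Ratio: 247.636 / 2.328 = 106.376.

106.38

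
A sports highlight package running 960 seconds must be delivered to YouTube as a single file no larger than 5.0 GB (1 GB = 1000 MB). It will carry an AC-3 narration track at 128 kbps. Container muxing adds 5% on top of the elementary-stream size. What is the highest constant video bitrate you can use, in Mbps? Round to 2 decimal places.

Budget: 5.0 GB = 40000.0 Mb.
Stream payload after overhead: 40000.0 / 1.05 = 38095.2 Mb.
Total bitrate budget: 38095.2 Mb / 960 s = 39.683 Mbps.
Audio: 128 kbps = 0.128 Mbps.
Video: 39.683 − 0.128 = 39.555 Mbps.

39.55 Mbps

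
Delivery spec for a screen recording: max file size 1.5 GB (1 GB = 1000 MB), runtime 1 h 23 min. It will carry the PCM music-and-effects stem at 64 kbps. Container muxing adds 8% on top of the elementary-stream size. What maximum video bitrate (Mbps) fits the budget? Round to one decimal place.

2.2 Mbps

Budget: 1.5 GB = 12000.0 Mb.
Stream payload after overhead: 12000.0 / 1.08 = 11111.1 Mb.
1 h 23 min = 83 min = 4980 s
Total bitrate budget: 11111.1 Mb / 4980 s = 2.231 Mbps.
Audio: 64 kbps = 0.064 Mbps.
Video: 2.231 − 0.064 = 2.167 Mbps.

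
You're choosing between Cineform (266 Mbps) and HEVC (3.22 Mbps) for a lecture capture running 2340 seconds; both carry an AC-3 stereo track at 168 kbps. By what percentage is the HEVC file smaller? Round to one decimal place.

Audio: 168 kbps = 0.168 Mbps.
Cineform: 266.168 Mbps × 2340 s = 622833.1 Mb = 77.854 GB.
HEVC: 3.388 Mbps × 2340 s = 7927.9 Mb = 0.991 GB.
Reduction: (1 − 0.991/77.854) × 100 = 98.73%.

98.7%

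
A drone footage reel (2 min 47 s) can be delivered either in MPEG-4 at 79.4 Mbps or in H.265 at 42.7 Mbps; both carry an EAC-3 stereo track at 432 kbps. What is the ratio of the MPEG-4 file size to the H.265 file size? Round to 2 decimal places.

2 min 47 s = 167 s
Audio: 432 kbps = 0.432 Mbps.
MPEG-4: 79.832 Mbps × 167 s = 13331.9 Mb = 1.666 GB.
H.265: 43.132 Mbps × 167 s = 7203.0 Mb = 0.900 GB.
Ratio: 1.666 / 0.900 = 1.851.

1.85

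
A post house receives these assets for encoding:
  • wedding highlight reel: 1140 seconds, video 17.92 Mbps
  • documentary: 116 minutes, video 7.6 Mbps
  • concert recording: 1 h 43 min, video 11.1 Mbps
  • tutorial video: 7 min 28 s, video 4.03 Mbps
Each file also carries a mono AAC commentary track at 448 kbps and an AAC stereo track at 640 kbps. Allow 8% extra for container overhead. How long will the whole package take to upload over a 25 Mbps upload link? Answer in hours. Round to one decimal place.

1.9 hours

Audio total: 448 + 640 = 1088 kbps = 1.088 Mbps.
wedding highlight reel: 19.008 Mbps × 1140 s × 1.08 = 23402.6 Mb
documentary: 8.688 Mbps × 6960 s × 1.08 = 65306.0 Mb
concert recording: 12.188 Mbps × 6180 s × 1.08 = 81347.6 Mb
tutorial video: 5.118 Mbps × 448 s × 1.08 = 2476.3 Mb
Total: 172532.5 Mb = 21566.6 MB.
At 25 Mbps: 172532.5 / 25 = 6901 s ≈ 1.92 hours.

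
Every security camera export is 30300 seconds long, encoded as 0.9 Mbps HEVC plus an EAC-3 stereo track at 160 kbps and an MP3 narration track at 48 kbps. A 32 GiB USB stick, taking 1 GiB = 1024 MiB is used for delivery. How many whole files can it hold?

Audio total: 160 + 48 = 208 kbps = 0.208 Mbps.
Total bitrate: 1.108 Mbps.
Per item: 1.108 Mbps × 30300 s = 33,572 Mb = 4,197 MB.
Capacity: 32 GiB = 274,878 Mb; 8.19 items → 8 complete.

8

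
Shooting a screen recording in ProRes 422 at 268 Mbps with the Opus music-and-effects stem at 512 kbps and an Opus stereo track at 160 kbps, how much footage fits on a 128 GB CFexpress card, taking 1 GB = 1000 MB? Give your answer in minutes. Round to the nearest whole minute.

Audio total: 512 + 160 = 672 kbps = 0.672 Mbps.
Total bitrate: 268 + 0.672 = 268.672 Mbps.
Capacity: 128 GB = 1,024,000 Mb.
Recording time: 1,024,000 / 268.672 = 3,811 s ≈ 63.5 minutes.

64 minutes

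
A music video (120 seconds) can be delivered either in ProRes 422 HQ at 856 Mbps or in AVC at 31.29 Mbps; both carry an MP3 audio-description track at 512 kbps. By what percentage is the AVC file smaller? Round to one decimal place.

96.3%

Audio: 512 kbps = 0.512 Mbps.
ProRes 422 HQ: 856.512 Mbps × 120 s = 102781.4 Mb = 11.965 GiB.
AVC: 31.802 Mbps × 120 s = 3816.2 Mb = 0.444 GiB.
Reduction: (1 − 0.444/11.965) × 100 = 96.29%.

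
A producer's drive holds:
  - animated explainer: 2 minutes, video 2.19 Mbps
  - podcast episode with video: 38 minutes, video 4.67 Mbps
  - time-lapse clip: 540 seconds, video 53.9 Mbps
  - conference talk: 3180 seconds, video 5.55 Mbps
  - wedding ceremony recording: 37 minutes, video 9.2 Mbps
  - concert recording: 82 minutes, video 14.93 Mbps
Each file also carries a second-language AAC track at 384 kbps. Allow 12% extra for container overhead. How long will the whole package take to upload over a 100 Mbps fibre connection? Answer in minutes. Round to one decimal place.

Audio: 384 kbps = 0.384 Mbps.
animated explainer: 2.574 Mbps × 120 s × 1.12 = 345.9 Mb
podcast episode with video: 5.054 Mbps × 2280 s × 1.12 = 12905.9 Mb
time-lapse clip: 54.284 Mbps × 540 s × 1.12 = 32831.0 Mb
conference talk: 5.934 Mbps × 3180 s × 1.12 = 21134.5 Mb
wedding ceremony recording: 9.584 Mbps × 2220 s × 1.12 = 23829.7 Mb
concert recording: 15.314 Mbps × 4920 s × 1.12 = 84386.3 Mb
Total: 175433.3 Mb = 21929.2 MB.
At 100 Mbps: 175433.3 / 100 = 1754 s ≈ 29.2 minutes.

29.2 minutes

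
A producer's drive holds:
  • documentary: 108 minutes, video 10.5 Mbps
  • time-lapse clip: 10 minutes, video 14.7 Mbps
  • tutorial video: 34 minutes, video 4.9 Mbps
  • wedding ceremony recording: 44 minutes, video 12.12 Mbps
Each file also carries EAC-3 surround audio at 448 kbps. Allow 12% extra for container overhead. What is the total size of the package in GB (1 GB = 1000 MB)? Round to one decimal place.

Audio: 448 kbps = 0.448 Mbps.
documentary: 10.948 Mbps × 6480 s × 1.12 = 79456.2 Mb
time-lapse clip: 15.148 Mbps × 600 s × 1.12 = 10179.5 Mb
tutorial video: 5.348 Mbps × 2040 s × 1.12 = 12219.1 Mb
wedding ceremony recording: 12.568 Mbps × 2640 s × 1.12 = 37161.1 Mb
Total: 139015.8 Mb = 17377.0 MB.
= 17.38 GB.

17.4 GB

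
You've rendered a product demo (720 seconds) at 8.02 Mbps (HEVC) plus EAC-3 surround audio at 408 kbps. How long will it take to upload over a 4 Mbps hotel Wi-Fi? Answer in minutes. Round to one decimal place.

Audio: 408 kbps = 0.408 Mbps.
Total bitrate: 8.428 Mbps.
File: 8.428 Mbps × 720 s = 6068.2 Mb.
At 4 Mbps: 6068.2 / 4 = 1517.0 s ≈ 25.3 minutes.

25.3 minutes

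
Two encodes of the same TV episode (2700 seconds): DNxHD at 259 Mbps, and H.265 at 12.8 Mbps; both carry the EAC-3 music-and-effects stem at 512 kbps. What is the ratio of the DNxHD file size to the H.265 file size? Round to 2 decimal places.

19.49

Audio: 512 kbps = 0.512 Mbps.
DNxHD: 259.512 Mbps × 2700 s = 700682.4 Mb = 87.585 GB.
H.265: 13.312 Mbps × 2700 s = 35942.4 Mb = 4.493 GB.
Ratio: 87.585 / 4.493 = 19.495.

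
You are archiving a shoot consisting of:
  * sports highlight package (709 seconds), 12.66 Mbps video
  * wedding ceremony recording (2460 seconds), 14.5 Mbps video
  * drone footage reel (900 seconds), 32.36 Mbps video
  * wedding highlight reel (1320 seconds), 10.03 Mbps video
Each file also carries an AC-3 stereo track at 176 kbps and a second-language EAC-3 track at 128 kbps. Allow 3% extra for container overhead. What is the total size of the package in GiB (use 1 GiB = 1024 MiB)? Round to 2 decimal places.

10.63 GiB

Audio total: 176 + 128 = 304 kbps = 0.304 Mbps.
sports highlight package: 12.964 Mbps × 709 s × 1.03 = 9467.2 Mb
wedding ceremony recording: 14.804 Mbps × 2460 s × 1.03 = 37510.4 Mb
drone footage reel: 32.664 Mbps × 900 s × 1.03 = 30279.5 Mb
wedding highlight reel: 10.334 Mbps × 1320 s × 1.03 = 14050.1 Mb
Total: 91307.2 Mb = 11413.4 MB.
= 10.63 GiB.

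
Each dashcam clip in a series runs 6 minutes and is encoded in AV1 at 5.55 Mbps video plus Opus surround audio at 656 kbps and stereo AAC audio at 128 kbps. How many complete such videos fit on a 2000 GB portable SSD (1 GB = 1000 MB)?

6 min = 360 s
Audio total: 656 + 128 = 784 kbps = 0.784 Mbps.
Total bitrate: 6.334 Mbps.
Per item: 6.334 Mbps × 360 s = 2,280 Mb = 285.0 MB.
Capacity: 2000 GB = 16,000,000 Mb; 7016.81 items → 7016 complete.

7016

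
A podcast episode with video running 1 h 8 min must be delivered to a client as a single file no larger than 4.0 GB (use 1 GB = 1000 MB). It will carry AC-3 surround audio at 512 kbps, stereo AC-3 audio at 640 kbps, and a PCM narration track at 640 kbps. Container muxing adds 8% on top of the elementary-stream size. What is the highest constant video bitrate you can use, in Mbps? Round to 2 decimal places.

Budget: 4.0 GB = 32000.0 Mb.
Stream payload after overhead: 32000.0 / 1.08 = 29629.6 Mb.
1 h 8 min = 68 min = 4080 s
Total bitrate budget: 29629.6 Mb / 4080 s = 7.262 Mbps.
Audio total: 512 + 640 + 640 = 1792 kbps = 1.792 Mbps.
Video: 7.262 − 1.792 = 5.470 Mbps.

5.47 Mbps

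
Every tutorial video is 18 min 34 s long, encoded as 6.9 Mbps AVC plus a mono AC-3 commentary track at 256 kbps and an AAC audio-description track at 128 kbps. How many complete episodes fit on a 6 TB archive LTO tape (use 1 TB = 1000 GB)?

5915

18 min 34 s = 1114 s
Audio total: 256 + 128 = 384 kbps = 0.384 Mbps.
Total bitrate: 7.284 Mbps.
Per item: 7.284 Mbps × 1114 s = 8,114 Mb = 1,014 MB.
Capacity: 6 TB = 48,000,000 Mb; 5915.43 items → 5915 complete.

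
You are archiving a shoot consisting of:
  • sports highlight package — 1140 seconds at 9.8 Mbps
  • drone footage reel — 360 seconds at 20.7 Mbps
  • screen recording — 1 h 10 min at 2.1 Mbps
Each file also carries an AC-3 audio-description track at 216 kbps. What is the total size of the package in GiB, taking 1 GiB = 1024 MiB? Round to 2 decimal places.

Audio: 216 kbps = 0.216 Mbps.
sports highlight package: 10.016 Mbps × 1140 s = 11418.2 Mb
drone footage reel: 20.916 Mbps × 360 s = 7529.8 Mb
screen recording: 2.316 Mbps × 4200 s = 9727.2 Mb
Total: 28675.2 Mb = 3584.4 MB.
= 3.338 GiB.

3.34 GiB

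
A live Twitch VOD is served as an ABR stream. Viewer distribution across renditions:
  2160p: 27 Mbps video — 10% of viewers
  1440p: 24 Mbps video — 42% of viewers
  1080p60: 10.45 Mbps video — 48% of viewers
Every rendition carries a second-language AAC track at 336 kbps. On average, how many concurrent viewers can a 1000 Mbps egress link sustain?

55

Audio: 336 kbps = 0.336 Mbps.
Average per-viewer bitrate: 0.10×27.336 + 0.42×24.336 + 0.48×10.786 = 18.132 Mbps.
1000 Mbps = 1,000 Mbps; 1,000 / 18.132 = 55.15 → 55.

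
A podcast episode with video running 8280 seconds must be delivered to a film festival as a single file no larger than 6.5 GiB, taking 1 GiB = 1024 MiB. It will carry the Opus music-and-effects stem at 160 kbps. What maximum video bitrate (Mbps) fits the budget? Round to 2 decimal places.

Budget: 6.5 GiB = 55834.6 Mb.
Total bitrate budget: 55834.6 Mb / 8280 s = 6.743 Mbps.
Audio: 160 kbps = 0.160 Mbps.
Video: 6.743 − 0.160 = 6.583 Mbps.

6.58 Mbps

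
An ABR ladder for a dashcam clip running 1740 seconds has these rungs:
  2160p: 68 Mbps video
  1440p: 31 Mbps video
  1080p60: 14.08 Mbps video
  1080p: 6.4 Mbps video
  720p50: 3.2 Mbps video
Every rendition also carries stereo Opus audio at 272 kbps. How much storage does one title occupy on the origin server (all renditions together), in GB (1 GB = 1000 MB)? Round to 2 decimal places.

Audio: 272 kbps = 0.272 Mbps.
Sum of rendition bitrates: (68+0.272) + (31+0.272) + (14.08+0.272) + (6.4+0.272) + (3.2+0.272) = 124.040 Mbps.
× 1740 s = 215,830 Mb = 26,979 MB = 26.98 GB.

26.98 GB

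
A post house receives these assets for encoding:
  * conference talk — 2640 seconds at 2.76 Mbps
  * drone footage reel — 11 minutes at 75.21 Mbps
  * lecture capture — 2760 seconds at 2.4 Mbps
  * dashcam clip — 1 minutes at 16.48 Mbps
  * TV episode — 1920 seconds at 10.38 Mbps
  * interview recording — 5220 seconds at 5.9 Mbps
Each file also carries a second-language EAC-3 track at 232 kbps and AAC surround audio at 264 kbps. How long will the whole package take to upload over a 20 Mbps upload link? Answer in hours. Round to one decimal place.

1.7 hours

Audio total: 232 + 264 = 496 kbps = 0.496 Mbps.
conference talk: 3.256 Mbps × 2640 s = 8595.8 Mb
drone footage reel: 75.706 Mbps × 660 s = 49966.0 Mb
lecture capture: 2.896 Mbps × 2760 s = 7993.0 Mb
dashcam clip: 16.976 Mbps × 60 s = 1018.6 Mb
TV episode: 10.876 Mbps × 1920 s = 20881.9 Mb
interview recording: 6.396 Mbps × 5220 s = 33387.1 Mb
Total: 121842.4 Mb = 15230.3 MB.
At 20 Mbps: 121842.4 / 20 = 6092 s ≈ 1.69 hours.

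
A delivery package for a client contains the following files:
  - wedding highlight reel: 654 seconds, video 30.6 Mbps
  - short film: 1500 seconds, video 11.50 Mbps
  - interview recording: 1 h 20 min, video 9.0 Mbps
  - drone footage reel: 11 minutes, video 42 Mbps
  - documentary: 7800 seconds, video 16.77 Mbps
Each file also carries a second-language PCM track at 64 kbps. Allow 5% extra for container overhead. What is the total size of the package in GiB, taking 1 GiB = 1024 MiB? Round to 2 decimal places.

Audio: 64 kbps = 0.064 Mbps.
wedding highlight reel: 30.664 Mbps × 654 s × 1.05 = 21057.0 Mb
short film: 11.564 Mbps × 1500 s × 1.05 = 18213.3 Mb
interview recording: 9.064 Mbps × 4800 s × 1.05 = 45682.6 Mb
drone footage reel: 42.064 Mbps × 660 s × 1.05 = 29150.4 Mb
documentary: 16.834 Mbps × 7800 s × 1.05 = 137870.5 Mb
Total: 251973.6 Mb = 31496.7 MB.
= 29.33 GiB.

29.33 GiB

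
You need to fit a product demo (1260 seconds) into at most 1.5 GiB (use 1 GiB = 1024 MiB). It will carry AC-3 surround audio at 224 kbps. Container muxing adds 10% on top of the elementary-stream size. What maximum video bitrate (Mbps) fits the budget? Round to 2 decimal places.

9.07 Mbps

Budget: 1.5 GiB = 12884.9 Mb.
Stream payload after overhead: 12884.9 / 1.10 = 11713.5 Mb.
Total bitrate budget: 11713.5 Mb / 1260 s = 9.296 Mbps.
Audio: 224 kbps = 0.224 Mbps.
Video: 9.296 − 0.224 = 9.072 Mbps.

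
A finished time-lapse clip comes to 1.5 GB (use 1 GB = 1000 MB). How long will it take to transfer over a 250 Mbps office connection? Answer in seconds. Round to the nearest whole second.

File: 1.5 GB = 12000.0 Mb.
At 250 Mbps: 12000.0 / 250 = 48.0 s ≈ 48 seconds.

48 seconds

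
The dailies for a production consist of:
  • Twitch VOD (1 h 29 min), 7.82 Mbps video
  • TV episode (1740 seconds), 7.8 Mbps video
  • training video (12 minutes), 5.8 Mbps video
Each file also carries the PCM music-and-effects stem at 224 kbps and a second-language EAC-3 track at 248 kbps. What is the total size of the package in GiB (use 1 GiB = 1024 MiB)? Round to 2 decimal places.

Audio total: 224 + 248 = 472 kbps = 0.472 Mbps.
Twitch VOD: 8.292 Mbps × 5340 s = 44279.3 Mb
TV episode: 8.272 Mbps × 1740 s = 14393.3 Mb
training video: 6.272 Mbps × 720 s = 4515.8 Mb
Total: 63188.4 Mb = 7898.6 MB.
= 7.356 GiB.

7.36 GiB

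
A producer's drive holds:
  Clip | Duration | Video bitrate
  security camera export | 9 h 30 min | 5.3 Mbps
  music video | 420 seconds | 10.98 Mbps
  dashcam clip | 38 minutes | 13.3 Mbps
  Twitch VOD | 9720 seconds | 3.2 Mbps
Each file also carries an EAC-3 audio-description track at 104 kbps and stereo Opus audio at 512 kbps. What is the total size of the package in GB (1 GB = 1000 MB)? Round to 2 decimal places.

Audio total: 104 + 512 = 616 kbps = 0.616 Mbps.
security camera export: 5.916 Mbps × 34200 s = 202327.2 Mb
music video: 11.596 Mbps × 420 s = 4870.3 Mb
dashcam clip: 13.916 Mbps × 2280 s = 31728.5 Mb
Twitch VOD: 3.816 Mbps × 9720 s = 37091.5 Mb
Total: 276017.5 Mb = 34502.2 MB.
= 34.50 GB.

34.50 GB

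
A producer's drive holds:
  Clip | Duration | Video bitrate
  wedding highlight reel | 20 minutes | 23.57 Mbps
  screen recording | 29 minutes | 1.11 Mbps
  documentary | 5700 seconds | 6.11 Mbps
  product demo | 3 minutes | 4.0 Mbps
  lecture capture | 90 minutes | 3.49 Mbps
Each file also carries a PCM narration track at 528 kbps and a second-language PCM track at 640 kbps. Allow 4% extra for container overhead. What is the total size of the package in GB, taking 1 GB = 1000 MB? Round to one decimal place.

Audio total: 528 + 640 = 1168 kbps = 1.168 Mbps.
wedding highlight reel: 24.738 Mbps × 1200 s × 1.04 = 30873.0 Mb
screen recording: 2.278 Mbps × 1740 s × 1.04 = 4122.3 Mb
documentary: 7.278 Mbps × 5700 s × 1.04 = 43144.0 Mb
product demo: 5.168 Mbps × 180 s × 1.04 = 967.4 Mb
lecture capture: 4.658 Mbps × 5400 s × 1.04 = 26159.3 Mb
Total: 105266.1 Mb = 13158.3 MB.
= 13.16 GB.

13.2 GB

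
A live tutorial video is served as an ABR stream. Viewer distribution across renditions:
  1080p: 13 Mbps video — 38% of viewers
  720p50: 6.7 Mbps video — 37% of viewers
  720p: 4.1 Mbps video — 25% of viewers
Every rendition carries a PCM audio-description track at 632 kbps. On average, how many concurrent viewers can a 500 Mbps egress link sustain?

Audio: 632 kbps = 0.632 Mbps.
Average per-viewer bitrate: 0.38×13.632 + 0.37×7.332 + 0.25×4.732 = 9.076 Mbps.
500 Mbps = 500.0 Mbps; 500.0 / 9.076 = 55.09 → 55.

55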